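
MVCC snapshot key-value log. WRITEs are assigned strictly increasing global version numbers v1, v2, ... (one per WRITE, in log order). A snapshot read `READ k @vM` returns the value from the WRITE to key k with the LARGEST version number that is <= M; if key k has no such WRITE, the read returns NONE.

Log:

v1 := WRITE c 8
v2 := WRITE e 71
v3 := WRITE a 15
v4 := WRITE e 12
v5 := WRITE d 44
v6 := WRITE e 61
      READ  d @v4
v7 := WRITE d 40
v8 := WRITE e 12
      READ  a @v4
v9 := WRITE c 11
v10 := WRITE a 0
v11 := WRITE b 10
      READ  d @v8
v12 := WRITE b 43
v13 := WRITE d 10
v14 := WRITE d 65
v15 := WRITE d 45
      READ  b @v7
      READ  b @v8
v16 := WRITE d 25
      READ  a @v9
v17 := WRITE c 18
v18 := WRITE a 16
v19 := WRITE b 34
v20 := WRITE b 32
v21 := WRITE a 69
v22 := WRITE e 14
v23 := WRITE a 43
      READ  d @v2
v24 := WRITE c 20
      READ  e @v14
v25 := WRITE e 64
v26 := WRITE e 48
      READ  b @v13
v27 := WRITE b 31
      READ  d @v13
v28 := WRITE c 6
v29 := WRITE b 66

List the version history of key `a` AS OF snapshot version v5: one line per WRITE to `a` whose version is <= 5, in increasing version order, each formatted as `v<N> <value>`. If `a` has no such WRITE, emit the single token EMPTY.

Answer: v3 15

Derivation:
Scan writes for key=a with version <= 5:
  v1 WRITE c 8 -> skip
  v2 WRITE e 71 -> skip
  v3 WRITE a 15 -> keep
  v4 WRITE e 12 -> skip
  v5 WRITE d 44 -> skip
  v6 WRITE e 61 -> skip
  v7 WRITE d 40 -> skip
  v8 WRITE e 12 -> skip
  v9 WRITE c 11 -> skip
  v10 WRITE a 0 -> drop (> snap)
  v11 WRITE b 10 -> skip
  v12 WRITE b 43 -> skip
  v13 WRITE d 10 -> skip
  v14 WRITE d 65 -> skip
  v15 WRITE d 45 -> skip
  v16 WRITE d 25 -> skip
  v17 WRITE c 18 -> skip
  v18 WRITE a 16 -> drop (> snap)
  v19 WRITE b 34 -> skip
  v20 WRITE b 32 -> skip
  v21 WRITE a 69 -> drop (> snap)
  v22 WRITE e 14 -> skip
  v23 WRITE a 43 -> drop (> snap)
  v24 WRITE c 20 -> skip
  v25 WRITE e 64 -> skip
  v26 WRITE e 48 -> skip
  v27 WRITE b 31 -> skip
  v28 WRITE c 6 -> skip
  v29 WRITE b 66 -> skip
Collected: [(3, 15)]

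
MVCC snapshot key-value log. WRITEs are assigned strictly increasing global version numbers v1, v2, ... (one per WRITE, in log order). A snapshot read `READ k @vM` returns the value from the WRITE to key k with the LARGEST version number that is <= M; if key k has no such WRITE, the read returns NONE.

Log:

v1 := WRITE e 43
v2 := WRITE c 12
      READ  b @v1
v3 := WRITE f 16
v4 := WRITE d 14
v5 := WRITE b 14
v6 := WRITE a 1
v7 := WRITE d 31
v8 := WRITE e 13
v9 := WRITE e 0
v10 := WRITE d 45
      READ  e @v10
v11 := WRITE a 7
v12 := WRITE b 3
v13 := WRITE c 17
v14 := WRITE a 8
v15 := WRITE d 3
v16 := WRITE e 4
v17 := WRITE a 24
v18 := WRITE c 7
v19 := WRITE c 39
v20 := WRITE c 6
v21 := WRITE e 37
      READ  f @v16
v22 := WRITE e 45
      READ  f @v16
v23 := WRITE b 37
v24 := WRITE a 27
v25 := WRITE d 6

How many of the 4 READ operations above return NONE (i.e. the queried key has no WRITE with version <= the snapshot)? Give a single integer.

Answer: 1

Derivation:
v1: WRITE e=43  (e history now [(1, 43)])
v2: WRITE c=12  (c history now [(2, 12)])
READ b @v1: history=[] -> no version <= 1 -> NONE
v3: WRITE f=16  (f history now [(3, 16)])
v4: WRITE d=14  (d history now [(4, 14)])
v5: WRITE b=14  (b history now [(5, 14)])
v6: WRITE a=1  (a history now [(6, 1)])
v7: WRITE d=31  (d history now [(4, 14), (7, 31)])
v8: WRITE e=13  (e history now [(1, 43), (8, 13)])
v9: WRITE e=0  (e history now [(1, 43), (8, 13), (9, 0)])
v10: WRITE d=45  (d history now [(4, 14), (7, 31), (10, 45)])
READ e @v10: history=[(1, 43), (8, 13), (9, 0)] -> pick v9 -> 0
v11: WRITE a=7  (a history now [(6, 1), (11, 7)])
v12: WRITE b=3  (b history now [(5, 14), (12, 3)])
v13: WRITE c=17  (c history now [(2, 12), (13, 17)])
v14: WRITE a=8  (a history now [(6, 1), (11, 7), (14, 8)])
v15: WRITE d=3  (d history now [(4, 14), (7, 31), (10, 45), (15, 3)])
v16: WRITE e=4  (e history now [(1, 43), (8, 13), (9, 0), (16, 4)])
v17: WRITE a=24  (a history now [(6, 1), (11, 7), (14, 8), (17, 24)])
v18: WRITE c=7  (c history now [(2, 12), (13, 17), (18, 7)])
v19: WRITE c=39  (c history now [(2, 12), (13, 17), (18, 7), (19, 39)])
v20: WRITE c=6  (c history now [(2, 12), (13, 17), (18, 7), (19, 39), (20, 6)])
v21: WRITE e=37  (e history now [(1, 43), (8, 13), (9, 0), (16, 4), (21, 37)])
READ f @v16: history=[(3, 16)] -> pick v3 -> 16
v22: WRITE e=45  (e history now [(1, 43), (8, 13), (9, 0), (16, 4), (21, 37), (22, 45)])
READ f @v16: history=[(3, 16)] -> pick v3 -> 16
v23: WRITE b=37  (b history now [(5, 14), (12, 3), (23, 37)])
v24: WRITE a=27  (a history now [(6, 1), (11, 7), (14, 8), (17, 24), (24, 27)])
v25: WRITE d=6  (d history now [(4, 14), (7, 31), (10, 45), (15, 3), (25, 6)])
Read results in order: ['NONE', '0', '16', '16']
NONE count = 1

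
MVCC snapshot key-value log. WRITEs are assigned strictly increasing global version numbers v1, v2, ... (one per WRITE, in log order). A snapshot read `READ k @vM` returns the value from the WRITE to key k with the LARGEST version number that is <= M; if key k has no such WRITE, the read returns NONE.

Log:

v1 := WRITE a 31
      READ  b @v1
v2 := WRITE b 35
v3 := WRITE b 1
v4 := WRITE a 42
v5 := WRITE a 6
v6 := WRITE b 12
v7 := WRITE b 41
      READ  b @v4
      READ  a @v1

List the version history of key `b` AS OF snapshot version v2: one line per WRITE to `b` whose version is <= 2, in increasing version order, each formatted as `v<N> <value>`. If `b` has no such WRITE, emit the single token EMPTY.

Answer: v2 35

Derivation:
Scan writes for key=b with version <= 2:
  v1 WRITE a 31 -> skip
  v2 WRITE b 35 -> keep
  v3 WRITE b 1 -> drop (> snap)
  v4 WRITE a 42 -> skip
  v5 WRITE a 6 -> skip
  v6 WRITE b 12 -> drop (> snap)
  v7 WRITE b 41 -> drop (> snap)
Collected: [(2, 35)]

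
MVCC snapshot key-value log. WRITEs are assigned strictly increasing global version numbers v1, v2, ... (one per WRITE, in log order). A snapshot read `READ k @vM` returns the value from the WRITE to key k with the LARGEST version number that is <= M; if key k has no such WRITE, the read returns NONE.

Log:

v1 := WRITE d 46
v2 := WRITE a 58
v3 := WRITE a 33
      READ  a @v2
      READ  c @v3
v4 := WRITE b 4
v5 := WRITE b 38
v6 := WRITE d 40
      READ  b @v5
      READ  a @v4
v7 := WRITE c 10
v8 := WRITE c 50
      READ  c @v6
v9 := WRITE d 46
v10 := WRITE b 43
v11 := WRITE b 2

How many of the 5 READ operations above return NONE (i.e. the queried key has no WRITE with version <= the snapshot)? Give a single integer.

v1: WRITE d=46  (d history now [(1, 46)])
v2: WRITE a=58  (a history now [(2, 58)])
v3: WRITE a=33  (a history now [(2, 58), (3, 33)])
READ a @v2: history=[(2, 58), (3, 33)] -> pick v2 -> 58
READ c @v3: history=[] -> no version <= 3 -> NONE
v4: WRITE b=4  (b history now [(4, 4)])
v5: WRITE b=38  (b history now [(4, 4), (5, 38)])
v6: WRITE d=40  (d history now [(1, 46), (6, 40)])
READ b @v5: history=[(4, 4), (5, 38)] -> pick v5 -> 38
READ a @v4: history=[(2, 58), (3, 33)] -> pick v3 -> 33
v7: WRITE c=10  (c history now [(7, 10)])
v8: WRITE c=50  (c history now [(7, 10), (8, 50)])
READ c @v6: history=[(7, 10), (8, 50)] -> no version <= 6 -> NONE
v9: WRITE d=46  (d history now [(1, 46), (6, 40), (9, 46)])
v10: WRITE b=43  (b history now [(4, 4), (5, 38), (10, 43)])
v11: WRITE b=2  (b history now [(4, 4), (5, 38), (10, 43), (11, 2)])
Read results in order: ['58', 'NONE', '38', '33', 'NONE']
NONE count = 2

Answer: 2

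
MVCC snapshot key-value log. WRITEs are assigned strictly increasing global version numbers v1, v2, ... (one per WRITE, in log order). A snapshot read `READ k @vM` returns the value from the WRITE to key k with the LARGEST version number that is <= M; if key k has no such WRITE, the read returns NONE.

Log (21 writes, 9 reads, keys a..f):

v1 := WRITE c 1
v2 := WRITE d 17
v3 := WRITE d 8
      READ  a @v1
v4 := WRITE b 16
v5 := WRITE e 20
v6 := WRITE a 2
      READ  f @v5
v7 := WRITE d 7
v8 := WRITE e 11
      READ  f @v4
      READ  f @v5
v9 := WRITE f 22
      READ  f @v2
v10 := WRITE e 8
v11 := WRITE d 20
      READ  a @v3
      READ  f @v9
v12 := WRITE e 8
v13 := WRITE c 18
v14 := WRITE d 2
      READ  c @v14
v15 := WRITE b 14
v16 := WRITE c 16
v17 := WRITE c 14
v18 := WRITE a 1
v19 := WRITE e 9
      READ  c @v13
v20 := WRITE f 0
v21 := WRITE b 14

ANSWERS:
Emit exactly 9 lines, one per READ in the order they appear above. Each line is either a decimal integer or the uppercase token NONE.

Answer: NONE
NONE
NONE
NONE
NONE
NONE
22
18
18

Derivation:
v1: WRITE c=1  (c history now [(1, 1)])
v2: WRITE d=17  (d history now [(2, 17)])
v3: WRITE d=8  (d history now [(2, 17), (3, 8)])
READ a @v1: history=[] -> no version <= 1 -> NONE
v4: WRITE b=16  (b history now [(4, 16)])
v5: WRITE e=20  (e history now [(5, 20)])
v6: WRITE a=2  (a history now [(6, 2)])
READ f @v5: history=[] -> no version <= 5 -> NONE
v7: WRITE d=7  (d history now [(2, 17), (3, 8), (7, 7)])
v8: WRITE e=11  (e history now [(5, 20), (8, 11)])
READ f @v4: history=[] -> no version <= 4 -> NONE
READ f @v5: history=[] -> no version <= 5 -> NONE
v9: WRITE f=22  (f history now [(9, 22)])
READ f @v2: history=[(9, 22)] -> no version <= 2 -> NONE
v10: WRITE e=8  (e history now [(5, 20), (8, 11), (10, 8)])
v11: WRITE d=20  (d history now [(2, 17), (3, 8), (7, 7), (11, 20)])
READ a @v3: history=[(6, 2)] -> no version <= 3 -> NONE
READ f @v9: history=[(9, 22)] -> pick v9 -> 22
v12: WRITE e=8  (e history now [(5, 20), (8, 11), (10, 8), (12, 8)])
v13: WRITE c=18  (c history now [(1, 1), (13, 18)])
v14: WRITE d=2  (d history now [(2, 17), (3, 8), (7, 7), (11, 20), (14, 2)])
READ c @v14: history=[(1, 1), (13, 18)] -> pick v13 -> 18
v15: WRITE b=14  (b history now [(4, 16), (15, 14)])
v16: WRITE c=16  (c history now [(1, 1), (13, 18), (16, 16)])
v17: WRITE c=14  (c history now [(1, 1), (13, 18), (16, 16), (17, 14)])
v18: WRITE a=1  (a history now [(6, 2), (18, 1)])
v19: WRITE e=9  (e history now [(5, 20), (8, 11), (10, 8), (12, 8), (19, 9)])
READ c @v13: history=[(1, 1), (13, 18), (16, 16), (17, 14)] -> pick v13 -> 18
v20: WRITE f=0  (f history now [(9, 22), (20, 0)])
v21: WRITE b=14  (b history now [(4, 16), (15, 14), (21, 14)])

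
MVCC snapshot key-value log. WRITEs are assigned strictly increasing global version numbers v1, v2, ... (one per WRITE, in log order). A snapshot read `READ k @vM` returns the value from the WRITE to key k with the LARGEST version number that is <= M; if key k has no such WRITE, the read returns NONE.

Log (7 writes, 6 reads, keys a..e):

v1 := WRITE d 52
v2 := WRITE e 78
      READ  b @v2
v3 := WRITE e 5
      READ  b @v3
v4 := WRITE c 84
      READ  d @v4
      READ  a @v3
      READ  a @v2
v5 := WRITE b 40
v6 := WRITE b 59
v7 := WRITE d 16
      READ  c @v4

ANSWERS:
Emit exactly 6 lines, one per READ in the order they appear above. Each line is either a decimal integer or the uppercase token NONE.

Answer: NONE
NONE
52
NONE
NONE
84

Derivation:
v1: WRITE d=52  (d history now [(1, 52)])
v2: WRITE e=78  (e history now [(2, 78)])
READ b @v2: history=[] -> no version <= 2 -> NONE
v3: WRITE e=5  (e history now [(2, 78), (3, 5)])
READ b @v3: history=[] -> no version <= 3 -> NONE
v4: WRITE c=84  (c history now [(4, 84)])
READ d @v4: history=[(1, 52)] -> pick v1 -> 52
READ a @v3: history=[] -> no version <= 3 -> NONE
READ a @v2: history=[] -> no version <= 2 -> NONE
v5: WRITE b=40  (b history now [(5, 40)])
v6: WRITE b=59  (b history now [(5, 40), (6, 59)])
v7: WRITE d=16  (d history now [(1, 52), (7, 16)])
READ c @v4: history=[(4, 84)] -> pick v4 -> 84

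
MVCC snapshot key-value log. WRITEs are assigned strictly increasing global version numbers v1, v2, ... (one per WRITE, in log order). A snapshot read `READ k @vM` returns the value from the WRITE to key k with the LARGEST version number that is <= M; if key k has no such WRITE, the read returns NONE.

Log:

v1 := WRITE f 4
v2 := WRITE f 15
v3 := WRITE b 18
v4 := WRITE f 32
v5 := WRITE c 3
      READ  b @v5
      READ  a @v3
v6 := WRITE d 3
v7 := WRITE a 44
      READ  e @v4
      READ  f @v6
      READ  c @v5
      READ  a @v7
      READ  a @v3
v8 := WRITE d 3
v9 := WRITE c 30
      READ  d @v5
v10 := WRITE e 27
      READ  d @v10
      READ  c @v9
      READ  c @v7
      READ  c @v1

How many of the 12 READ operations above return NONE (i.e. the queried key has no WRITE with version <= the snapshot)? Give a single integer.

v1: WRITE f=4  (f history now [(1, 4)])
v2: WRITE f=15  (f history now [(1, 4), (2, 15)])
v3: WRITE b=18  (b history now [(3, 18)])
v4: WRITE f=32  (f history now [(1, 4), (2, 15), (4, 32)])
v5: WRITE c=3  (c history now [(5, 3)])
READ b @v5: history=[(3, 18)] -> pick v3 -> 18
READ a @v3: history=[] -> no version <= 3 -> NONE
v6: WRITE d=3  (d history now [(6, 3)])
v7: WRITE a=44  (a history now [(7, 44)])
READ e @v4: history=[] -> no version <= 4 -> NONE
READ f @v6: history=[(1, 4), (2, 15), (4, 32)] -> pick v4 -> 32
READ c @v5: history=[(5, 3)] -> pick v5 -> 3
READ a @v7: history=[(7, 44)] -> pick v7 -> 44
READ a @v3: history=[(7, 44)] -> no version <= 3 -> NONE
v8: WRITE d=3  (d history now [(6, 3), (8, 3)])
v9: WRITE c=30  (c history now [(5, 3), (9, 30)])
READ d @v5: history=[(6, 3), (8, 3)] -> no version <= 5 -> NONE
v10: WRITE e=27  (e history now [(10, 27)])
READ d @v10: history=[(6, 3), (8, 3)] -> pick v8 -> 3
READ c @v9: history=[(5, 3), (9, 30)] -> pick v9 -> 30
READ c @v7: history=[(5, 3), (9, 30)] -> pick v5 -> 3
READ c @v1: history=[(5, 3), (9, 30)] -> no version <= 1 -> NONE
Read results in order: ['18', 'NONE', 'NONE', '32', '3', '44', 'NONE', 'NONE', '3', '30', '3', 'NONE']
NONE count = 5

Answer: 5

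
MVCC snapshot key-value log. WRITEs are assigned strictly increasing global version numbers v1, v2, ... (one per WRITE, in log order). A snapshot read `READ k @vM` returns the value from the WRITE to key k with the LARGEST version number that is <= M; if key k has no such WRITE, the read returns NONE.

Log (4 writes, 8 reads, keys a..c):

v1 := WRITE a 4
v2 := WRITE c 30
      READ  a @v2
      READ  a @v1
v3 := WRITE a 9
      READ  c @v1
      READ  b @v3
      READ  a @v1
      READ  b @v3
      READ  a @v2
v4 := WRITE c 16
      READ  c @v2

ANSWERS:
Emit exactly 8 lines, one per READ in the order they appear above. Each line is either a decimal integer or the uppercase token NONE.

Answer: 4
4
NONE
NONE
4
NONE
4
30

Derivation:
v1: WRITE a=4  (a history now [(1, 4)])
v2: WRITE c=30  (c history now [(2, 30)])
READ a @v2: history=[(1, 4)] -> pick v1 -> 4
READ a @v1: history=[(1, 4)] -> pick v1 -> 4
v3: WRITE a=9  (a history now [(1, 4), (3, 9)])
READ c @v1: history=[(2, 30)] -> no version <= 1 -> NONE
READ b @v3: history=[] -> no version <= 3 -> NONE
READ a @v1: history=[(1, 4), (3, 9)] -> pick v1 -> 4
READ b @v3: history=[] -> no version <= 3 -> NONE
READ a @v2: history=[(1, 4), (3, 9)] -> pick v1 -> 4
v4: WRITE c=16  (c history now [(2, 30), (4, 16)])
READ c @v2: history=[(2, 30), (4, 16)] -> pick v2 -> 30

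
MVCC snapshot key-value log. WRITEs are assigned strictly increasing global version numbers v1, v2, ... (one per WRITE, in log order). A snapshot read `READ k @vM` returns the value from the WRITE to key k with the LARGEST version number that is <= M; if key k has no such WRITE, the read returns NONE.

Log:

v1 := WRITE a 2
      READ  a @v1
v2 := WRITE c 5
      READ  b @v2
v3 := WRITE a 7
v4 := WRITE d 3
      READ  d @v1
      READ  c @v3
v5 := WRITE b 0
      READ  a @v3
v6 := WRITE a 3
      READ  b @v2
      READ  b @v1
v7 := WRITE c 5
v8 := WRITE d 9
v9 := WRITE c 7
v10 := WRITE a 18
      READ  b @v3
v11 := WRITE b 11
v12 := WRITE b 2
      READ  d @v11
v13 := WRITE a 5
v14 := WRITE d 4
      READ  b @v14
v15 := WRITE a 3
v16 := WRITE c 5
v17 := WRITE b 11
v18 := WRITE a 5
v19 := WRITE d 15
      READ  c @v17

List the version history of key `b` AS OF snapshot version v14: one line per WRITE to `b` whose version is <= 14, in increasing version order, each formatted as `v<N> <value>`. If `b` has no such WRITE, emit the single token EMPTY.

Scan writes for key=b with version <= 14:
  v1 WRITE a 2 -> skip
  v2 WRITE c 5 -> skip
  v3 WRITE a 7 -> skip
  v4 WRITE d 3 -> skip
  v5 WRITE b 0 -> keep
  v6 WRITE a 3 -> skip
  v7 WRITE c 5 -> skip
  v8 WRITE d 9 -> skip
  v9 WRITE c 7 -> skip
  v10 WRITE a 18 -> skip
  v11 WRITE b 11 -> keep
  v12 WRITE b 2 -> keep
  v13 WRITE a 5 -> skip
  v14 WRITE d 4 -> skip
  v15 WRITE a 3 -> skip
  v16 WRITE c 5 -> skip
  v17 WRITE b 11 -> drop (> snap)
  v18 WRITE a 5 -> skip
  v19 WRITE d 15 -> skip
Collected: [(5, 0), (11, 11), (12, 2)]

Answer: v5 0
v11 11
v12 2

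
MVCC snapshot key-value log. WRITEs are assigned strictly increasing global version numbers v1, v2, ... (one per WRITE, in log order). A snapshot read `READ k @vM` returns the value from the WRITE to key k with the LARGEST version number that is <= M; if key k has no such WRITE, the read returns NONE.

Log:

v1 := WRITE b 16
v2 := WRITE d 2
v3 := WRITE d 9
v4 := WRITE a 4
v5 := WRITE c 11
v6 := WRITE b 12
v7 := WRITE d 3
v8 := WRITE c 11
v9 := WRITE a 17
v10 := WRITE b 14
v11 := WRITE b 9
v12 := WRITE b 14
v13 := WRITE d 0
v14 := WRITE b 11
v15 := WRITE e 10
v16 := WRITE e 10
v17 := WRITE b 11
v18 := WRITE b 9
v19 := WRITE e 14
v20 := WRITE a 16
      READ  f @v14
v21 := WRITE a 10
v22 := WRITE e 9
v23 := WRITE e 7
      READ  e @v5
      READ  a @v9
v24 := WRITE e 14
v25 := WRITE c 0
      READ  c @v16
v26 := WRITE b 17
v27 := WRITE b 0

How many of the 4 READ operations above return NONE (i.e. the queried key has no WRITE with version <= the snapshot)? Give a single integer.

v1: WRITE b=16  (b history now [(1, 16)])
v2: WRITE d=2  (d history now [(2, 2)])
v3: WRITE d=9  (d history now [(2, 2), (3, 9)])
v4: WRITE a=4  (a history now [(4, 4)])
v5: WRITE c=11  (c history now [(5, 11)])
v6: WRITE b=12  (b history now [(1, 16), (6, 12)])
v7: WRITE d=3  (d history now [(2, 2), (3, 9), (7, 3)])
v8: WRITE c=11  (c history now [(5, 11), (8, 11)])
v9: WRITE a=17  (a history now [(4, 4), (9, 17)])
v10: WRITE b=14  (b history now [(1, 16), (6, 12), (10, 14)])
v11: WRITE b=9  (b history now [(1, 16), (6, 12), (10, 14), (11, 9)])
v12: WRITE b=14  (b history now [(1, 16), (6, 12), (10, 14), (11, 9), (12, 14)])
v13: WRITE d=0  (d history now [(2, 2), (3, 9), (7, 3), (13, 0)])
v14: WRITE b=11  (b history now [(1, 16), (6, 12), (10, 14), (11, 9), (12, 14), (14, 11)])
v15: WRITE e=10  (e history now [(15, 10)])
v16: WRITE e=10  (e history now [(15, 10), (16, 10)])
v17: WRITE b=11  (b history now [(1, 16), (6, 12), (10, 14), (11, 9), (12, 14), (14, 11), (17, 11)])
v18: WRITE b=9  (b history now [(1, 16), (6, 12), (10, 14), (11, 9), (12, 14), (14, 11), (17, 11), (18, 9)])
v19: WRITE e=14  (e history now [(15, 10), (16, 10), (19, 14)])
v20: WRITE a=16  (a history now [(4, 4), (9, 17), (20, 16)])
READ f @v14: history=[] -> no version <= 14 -> NONE
v21: WRITE a=10  (a history now [(4, 4), (9, 17), (20, 16), (21, 10)])
v22: WRITE e=9  (e history now [(15, 10), (16, 10), (19, 14), (22, 9)])
v23: WRITE e=7  (e history now [(15, 10), (16, 10), (19, 14), (22, 9), (23, 7)])
READ e @v5: history=[(15, 10), (16, 10), (19, 14), (22, 9), (23, 7)] -> no version <= 5 -> NONE
READ a @v9: history=[(4, 4), (9, 17), (20, 16), (21, 10)] -> pick v9 -> 17
v24: WRITE e=14  (e history now [(15, 10), (16, 10), (19, 14), (22, 9), (23, 7), (24, 14)])
v25: WRITE c=0  (c history now [(5, 11), (8, 11), (25, 0)])
READ c @v16: history=[(5, 11), (8, 11), (25, 0)] -> pick v8 -> 11
v26: WRITE b=17  (b history now [(1, 16), (6, 12), (10, 14), (11, 9), (12, 14), (14, 11), (17, 11), (18, 9), (26, 17)])
v27: WRITE b=0  (b history now [(1, 16), (6, 12), (10, 14), (11, 9), (12, 14), (14, 11), (17, 11), (18, 9), (26, 17), (27, 0)])
Read results in order: ['NONE', 'NONE', '17', '11']
NONE count = 2

Answer: 2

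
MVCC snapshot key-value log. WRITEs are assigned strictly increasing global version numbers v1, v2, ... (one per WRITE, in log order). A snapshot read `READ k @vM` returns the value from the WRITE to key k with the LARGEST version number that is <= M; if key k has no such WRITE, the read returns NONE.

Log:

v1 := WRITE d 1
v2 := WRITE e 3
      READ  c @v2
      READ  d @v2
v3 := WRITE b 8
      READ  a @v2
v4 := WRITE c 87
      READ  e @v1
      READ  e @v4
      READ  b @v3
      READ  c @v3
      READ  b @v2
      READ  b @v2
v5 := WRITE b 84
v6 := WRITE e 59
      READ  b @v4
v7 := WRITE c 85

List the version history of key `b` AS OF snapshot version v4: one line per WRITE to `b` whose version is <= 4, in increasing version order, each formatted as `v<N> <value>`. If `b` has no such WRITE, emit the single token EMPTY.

Scan writes for key=b with version <= 4:
  v1 WRITE d 1 -> skip
  v2 WRITE e 3 -> skip
  v3 WRITE b 8 -> keep
  v4 WRITE c 87 -> skip
  v5 WRITE b 84 -> drop (> snap)
  v6 WRITE e 59 -> skip
  v7 WRITE c 85 -> skip
Collected: [(3, 8)]

Answer: v3 8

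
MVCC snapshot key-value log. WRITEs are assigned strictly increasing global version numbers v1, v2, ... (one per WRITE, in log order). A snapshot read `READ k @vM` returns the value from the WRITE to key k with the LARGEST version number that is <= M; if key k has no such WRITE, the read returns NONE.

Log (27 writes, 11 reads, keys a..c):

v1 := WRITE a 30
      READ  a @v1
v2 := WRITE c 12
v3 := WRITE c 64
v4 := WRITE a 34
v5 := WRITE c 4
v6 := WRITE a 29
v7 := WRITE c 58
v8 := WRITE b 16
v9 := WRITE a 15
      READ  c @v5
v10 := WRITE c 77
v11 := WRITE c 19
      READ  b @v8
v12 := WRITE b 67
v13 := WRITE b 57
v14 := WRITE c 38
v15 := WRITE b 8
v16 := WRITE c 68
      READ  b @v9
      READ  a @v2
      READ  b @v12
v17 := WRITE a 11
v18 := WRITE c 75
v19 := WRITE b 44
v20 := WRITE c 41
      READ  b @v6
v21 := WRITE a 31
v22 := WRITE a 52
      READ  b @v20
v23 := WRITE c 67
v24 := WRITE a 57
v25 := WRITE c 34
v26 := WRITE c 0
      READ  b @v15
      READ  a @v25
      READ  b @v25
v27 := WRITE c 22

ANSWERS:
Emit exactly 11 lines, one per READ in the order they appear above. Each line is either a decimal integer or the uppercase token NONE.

v1: WRITE a=30  (a history now [(1, 30)])
READ a @v1: history=[(1, 30)] -> pick v1 -> 30
v2: WRITE c=12  (c history now [(2, 12)])
v3: WRITE c=64  (c history now [(2, 12), (3, 64)])
v4: WRITE a=34  (a history now [(1, 30), (4, 34)])
v5: WRITE c=4  (c history now [(2, 12), (3, 64), (5, 4)])
v6: WRITE a=29  (a history now [(1, 30), (4, 34), (6, 29)])
v7: WRITE c=58  (c history now [(2, 12), (3, 64), (5, 4), (7, 58)])
v8: WRITE b=16  (b history now [(8, 16)])
v9: WRITE a=15  (a history now [(1, 30), (4, 34), (6, 29), (9, 15)])
READ c @v5: history=[(2, 12), (3, 64), (5, 4), (7, 58)] -> pick v5 -> 4
v10: WRITE c=77  (c history now [(2, 12), (3, 64), (5, 4), (7, 58), (10, 77)])
v11: WRITE c=19  (c history now [(2, 12), (3, 64), (5, 4), (7, 58), (10, 77), (11, 19)])
READ b @v8: history=[(8, 16)] -> pick v8 -> 16
v12: WRITE b=67  (b history now [(8, 16), (12, 67)])
v13: WRITE b=57  (b history now [(8, 16), (12, 67), (13, 57)])
v14: WRITE c=38  (c history now [(2, 12), (3, 64), (5, 4), (7, 58), (10, 77), (11, 19), (14, 38)])
v15: WRITE b=8  (b history now [(8, 16), (12, 67), (13, 57), (15, 8)])
v16: WRITE c=68  (c history now [(2, 12), (3, 64), (5, 4), (7, 58), (10, 77), (11, 19), (14, 38), (16, 68)])
READ b @v9: history=[(8, 16), (12, 67), (13, 57), (15, 8)] -> pick v8 -> 16
READ a @v2: history=[(1, 30), (4, 34), (6, 29), (9, 15)] -> pick v1 -> 30
READ b @v12: history=[(8, 16), (12, 67), (13, 57), (15, 8)] -> pick v12 -> 67
v17: WRITE a=11  (a history now [(1, 30), (4, 34), (6, 29), (9, 15), (17, 11)])
v18: WRITE c=75  (c history now [(2, 12), (3, 64), (5, 4), (7, 58), (10, 77), (11, 19), (14, 38), (16, 68), (18, 75)])
v19: WRITE b=44  (b history now [(8, 16), (12, 67), (13, 57), (15, 8), (19, 44)])
v20: WRITE c=41  (c history now [(2, 12), (3, 64), (5, 4), (7, 58), (10, 77), (11, 19), (14, 38), (16, 68), (18, 75), (20, 41)])
READ b @v6: history=[(8, 16), (12, 67), (13, 57), (15, 8), (19, 44)] -> no version <= 6 -> NONE
v21: WRITE a=31  (a history now [(1, 30), (4, 34), (6, 29), (9, 15), (17, 11), (21, 31)])
v22: WRITE a=52  (a history now [(1, 30), (4, 34), (6, 29), (9, 15), (17, 11), (21, 31), (22, 52)])
READ b @v20: history=[(8, 16), (12, 67), (13, 57), (15, 8), (19, 44)] -> pick v19 -> 44
v23: WRITE c=67  (c history now [(2, 12), (3, 64), (5, 4), (7, 58), (10, 77), (11, 19), (14, 38), (16, 68), (18, 75), (20, 41), (23, 67)])
v24: WRITE a=57  (a history now [(1, 30), (4, 34), (6, 29), (9, 15), (17, 11), (21, 31), (22, 52), (24, 57)])
v25: WRITE c=34  (c history now [(2, 12), (3, 64), (5, 4), (7, 58), (10, 77), (11, 19), (14, 38), (16, 68), (18, 75), (20, 41), (23, 67), (25, 34)])
v26: WRITE c=0  (c history now [(2, 12), (3, 64), (5, 4), (7, 58), (10, 77), (11, 19), (14, 38), (16, 68), (18, 75), (20, 41), (23, 67), (25, 34), (26, 0)])
READ b @v15: history=[(8, 16), (12, 67), (13, 57), (15, 8), (19, 44)] -> pick v15 -> 8
READ a @v25: history=[(1, 30), (4, 34), (6, 29), (9, 15), (17, 11), (21, 31), (22, 52), (24, 57)] -> pick v24 -> 57
READ b @v25: history=[(8, 16), (12, 67), (13, 57), (15, 8), (19, 44)] -> pick v19 -> 44
v27: WRITE c=22  (c history now [(2, 12), (3, 64), (5, 4), (7, 58), (10, 77), (11, 19), (14, 38), (16, 68), (18, 75), (20, 41), (23, 67), (25, 34), (26, 0), (27, 22)])

Answer: 30
4
16
16
30
67
NONE
44
8
57
44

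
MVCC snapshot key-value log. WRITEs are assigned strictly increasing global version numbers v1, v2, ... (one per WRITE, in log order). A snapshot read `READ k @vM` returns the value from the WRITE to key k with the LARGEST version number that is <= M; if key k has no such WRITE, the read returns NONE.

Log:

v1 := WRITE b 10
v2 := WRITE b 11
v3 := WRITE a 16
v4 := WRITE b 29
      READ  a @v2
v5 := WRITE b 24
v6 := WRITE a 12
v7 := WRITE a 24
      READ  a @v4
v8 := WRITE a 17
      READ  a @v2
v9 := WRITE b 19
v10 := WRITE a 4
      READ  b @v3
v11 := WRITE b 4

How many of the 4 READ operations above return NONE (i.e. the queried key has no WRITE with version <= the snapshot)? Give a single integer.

v1: WRITE b=10  (b history now [(1, 10)])
v2: WRITE b=11  (b history now [(1, 10), (2, 11)])
v3: WRITE a=16  (a history now [(3, 16)])
v4: WRITE b=29  (b history now [(1, 10), (2, 11), (4, 29)])
READ a @v2: history=[(3, 16)] -> no version <= 2 -> NONE
v5: WRITE b=24  (b history now [(1, 10), (2, 11), (4, 29), (5, 24)])
v6: WRITE a=12  (a history now [(3, 16), (6, 12)])
v7: WRITE a=24  (a history now [(3, 16), (6, 12), (7, 24)])
READ a @v4: history=[(3, 16), (6, 12), (7, 24)] -> pick v3 -> 16
v8: WRITE a=17  (a history now [(3, 16), (6, 12), (7, 24), (8, 17)])
READ a @v2: history=[(3, 16), (6, 12), (7, 24), (8, 17)] -> no version <= 2 -> NONE
v9: WRITE b=19  (b history now [(1, 10), (2, 11), (4, 29), (5, 24), (9, 19)])
v10: WRITE a=4  (a history now [(3, 16), (6, 12), (7, 24), (8, 17), (10, 4)])
READ b @v3: history=[(1, 10), (2, 11), (4, 29), (5, 24), (9, 19)] -> pick v2 -> 11
v11: WRITE b=4  (b history now [(1, 10), (2, 11), (4, 29), (5, 24), (9, 19), (11, 4)])
Read results in order: ['NONE', '16', 'NONE', '11']
NONE count = 2

Answer: 2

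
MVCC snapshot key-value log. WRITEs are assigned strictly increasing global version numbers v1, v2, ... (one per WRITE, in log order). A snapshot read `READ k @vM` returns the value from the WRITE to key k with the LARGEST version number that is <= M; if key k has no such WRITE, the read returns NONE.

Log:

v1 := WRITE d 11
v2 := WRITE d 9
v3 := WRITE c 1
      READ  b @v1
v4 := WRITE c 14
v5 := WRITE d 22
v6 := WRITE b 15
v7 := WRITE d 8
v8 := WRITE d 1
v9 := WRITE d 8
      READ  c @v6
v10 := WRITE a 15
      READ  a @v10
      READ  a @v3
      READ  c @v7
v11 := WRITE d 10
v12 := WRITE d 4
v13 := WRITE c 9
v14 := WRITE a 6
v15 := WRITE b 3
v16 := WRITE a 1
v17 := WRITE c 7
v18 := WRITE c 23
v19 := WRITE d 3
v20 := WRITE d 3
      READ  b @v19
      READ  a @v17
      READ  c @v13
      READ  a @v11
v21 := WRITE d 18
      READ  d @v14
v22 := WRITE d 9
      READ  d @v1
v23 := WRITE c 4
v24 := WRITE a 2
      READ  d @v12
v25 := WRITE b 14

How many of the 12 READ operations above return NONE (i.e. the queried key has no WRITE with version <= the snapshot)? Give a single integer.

v1: WRITE d=11  (d history now [(1, 11)])
v2: WRITE d=9  (d history now [(1, 11), (2, 9)])
v3: WRITE c=1  (c history now [(3, 1)])
READ b @v1: history=[] -> no version <= 1 -> NONE
v4: WRITE c=14  (c history now [(3, 1), (4, 14)])
v5: WRITE d=22  (d history now [(1, 11), (2, 9), (5, 22)])
v6: WRITE b=15  (b history now [(6, 15)])
v7: WRITE d=8  (d history now [(1, 11), (2, 9), (5, 22), (7, 8)])
v8: WRITE d=1  (d history now [(1, 11), (2, 9), (5, 22), (7, 8), (8, 1)])
v9: WRITE d=8  (d history now [(1, 11), (2, 9), (5, 22), (7, 8), (8, 1), (9, 8)])
READ c @v6: history=[(3, 1), (4, 14)] -> pick v4 -> 14
v10: WRITE a=15  (a history now [(10, 15)])
READ a @v10: history=[(10, 15)] -> pick v10 -> 15
READ a @v3: history=[(10, 15)] -> no version <= 3 -> NONE
READ c @v7: history=[(3, 1), (4, 14)] -> pick v4 -> 14
v11: WRITE d=10  (d history now [(1, 11), (2, 9), (5, 22), (7, 8), (8, 1), (9, 8), (11, 10)])
v12: WRITE d=4  (d history now [(1, 11), (2, 9), (5, 22), (7, 8), (8, 1), (9, 8), (11, 10), (12, 4)])
v13: WRITE c=9  (c history now [(3, 1), (4, 14), (13, 9)])
v14: WRITE a=6  (a history now [(10, 15), (14, 6)])
v15: WRITE b=3  (b history now [(6, 15), (15, 3)])
v16: WRITE a=1  (a history now [(10, 15), (14, 6), (16, 1)])
v17: WRITE c=7  (c history now [(3, 1), (4, 14), (13, 9), (17, 7)])
v18: WRITE c=23  (c history now [(3, 1), (4, 14), (13, 9), (17, 7), (18, 23)])
v19: WRITE d=3  (d history now [(1, 11), (2, 9), (5, 22), (7, 8), (8, 1), (9, 8), (11, 10), (12, 4), (19, 3)])
v20: WRITE d=3  (d history now [(1, 11), (2, 9), (5, 22), (7, 8), (8, 1), (9, 8), (11, 10), (12, 4), (19, 3), (20, 3)])
READ b @v19: history=[(6, 15), (15, 3)] -> pick v15 -> 3
READ a @v17: history=[(10, 15), (14, 6), (16, 1)] -> pick v16 -> 1
READ c @v13: history=[(3, 1), (4, 14), (13, 9), (17, 7), (18, 23)] -> pick v13 -> 9
READ a @v11: history=[(10, 15), (14, 6), (16, 1)] -> pick v10 -> 15
v21: WRITE d=18  (d history now [(1, 11), (2, 9), (5, 22), (7, 8), (8, 1), (9, 8), (11, 10), (12, 4), (19, 3), (20, 3), (21, 18)])
READ d @v14: history=[(1, 11), (2, 9), (5, 22), (7, 8), (8, 1), (9, 8), (11, 10), (12, 4), (19, 3), (20, 3), (21, 18)] -> pick v12 -> 4
v22: WRITE d=9  (d history now [(1, 11), (2, 9), (5, 22), (7, 8), (8, 1), (9, 8), (11, 10), (12, 4), (19, 3), (20, 3), (21, 18), (22, 9)])
READ d @v1: history=[(1, 11), (2, 9), (5, 22), (7, 8), (8, 1), (9, 8), (11, 10), (12, 4), (19, 3), (20, 3), (21, 18), (22, 9)] -> pick v1 -> 11
v23: WRITE c=4  (c history now [(3, 1), (4, 14), (13, 9), (17, 7), (18, 23), (23, 4)])
v24: WRITE a=2  (a history now [(10, 15), (14, 6), (16, 1), (24, 2)])
READ d @v12: history=[(1, 11), (2, 9), (5, 22), (7, 8), (8, 1), (9, 8), (11, 10), (12, 4), (19, 3), (20, 3), (21, 18), (22, 9)] -> pick v12 -> 4
v25: WRITE b=14  (b history now [(6, 15), (15, 3), (25, 14)])
Read results in order: ['NONE', '14', '15', 'NONE', '14', '3', '1', '9', '15', '4', '11', '4']
NONE count = 2

Answer: 2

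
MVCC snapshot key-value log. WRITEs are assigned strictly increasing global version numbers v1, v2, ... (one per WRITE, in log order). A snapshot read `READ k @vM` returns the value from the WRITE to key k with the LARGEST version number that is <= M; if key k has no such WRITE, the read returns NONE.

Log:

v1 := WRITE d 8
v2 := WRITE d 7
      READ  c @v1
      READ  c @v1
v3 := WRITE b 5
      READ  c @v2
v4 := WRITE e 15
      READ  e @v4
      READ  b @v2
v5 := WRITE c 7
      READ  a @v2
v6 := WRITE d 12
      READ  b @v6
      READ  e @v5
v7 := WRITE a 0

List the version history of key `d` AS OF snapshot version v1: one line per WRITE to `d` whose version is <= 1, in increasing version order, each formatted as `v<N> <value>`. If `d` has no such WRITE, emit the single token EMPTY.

Scan writes for key=d with version <= 1:
  v1 WRITE d 8 -> keep
  v2 WRITE d 7 -> drop (> snap)
  v3 WRITE b 5 -> skip
  v4 WRITE e 15 -> skip
  v5 WRITE c 7 -> skip
  v6 WRITE d 12 -> drop (> snap)
  v7 WRITE a 0 -> skip
Collected: [(1, 8)]

Answer: v1 8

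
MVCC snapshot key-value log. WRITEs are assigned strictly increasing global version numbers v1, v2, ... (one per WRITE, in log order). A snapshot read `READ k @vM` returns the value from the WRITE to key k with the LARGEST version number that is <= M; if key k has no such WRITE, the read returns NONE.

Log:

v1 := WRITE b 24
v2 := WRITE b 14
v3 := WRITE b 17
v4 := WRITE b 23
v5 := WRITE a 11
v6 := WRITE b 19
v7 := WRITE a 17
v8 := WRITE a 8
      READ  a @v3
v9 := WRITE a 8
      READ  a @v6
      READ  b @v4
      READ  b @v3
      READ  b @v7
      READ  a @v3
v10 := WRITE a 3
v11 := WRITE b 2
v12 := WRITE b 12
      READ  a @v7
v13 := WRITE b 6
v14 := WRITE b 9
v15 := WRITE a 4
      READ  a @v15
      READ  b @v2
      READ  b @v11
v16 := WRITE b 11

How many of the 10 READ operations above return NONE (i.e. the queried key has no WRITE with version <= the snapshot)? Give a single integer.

v1: WRITE b=24  (b history now [(1, 24)])
v2: WRITE b=14  (b history now [(1, 24), (2, 14)])
v3: WRITE b=17  (b history now [(1, 24), (2, 14), (3, 17)])
v4: WRITE b=23  (b history now [(1, 24), (2, 14), (3, 17), (4, 23)])
v5: WRITE a=11  (a history now [(5, 11)])
v6: WRITE b=19  (b history now [(1, 24), (2, 14), (3, 17), (4, 23), (6, 19)])
v7: WRITE a=17  (a history now [(5, 11), (7, 17)])
v8: WRITE a=8  (a history now [(5, 11), (7, 17), (8, 8)])
READ a @v3: history=[(5, 11), (7, 17), (8, 8)] -> no version <= 3 -> NONE
v9: WRITE a=8  (a history now [(5, 11), (7, 17), (8, 8), (9, 8)])
READ a @v6: history=[(5, 11), (7, 17), (8, 8), (9, 8)] -> pick v5 -> 11
READ b @v4: history=[(1, 24), (2, 14), (3, 17), (4, 23), (6, 19)] -> pick v4 -> 23
READ b @v3: history=[(1, 24), (2, 14), (3, 17), (4, 23), (6, 19)] -> pick v3 -> 17
READ b @v7: history=[(1, 24), (2, 14), (3, 17), (4, 23), (6, 19)] -> pick v6 -> 19
READ a @v3: history=[(5, 11), (7, 17), (8, 8), (9, 8)] -> no version <= 3 -> NONE
v10: WRITE a=3  (a history now [(5, 11), (7, 17), (8, 8), (9, 8), (10, 3)])
v11: WRITE b=2  (b history now [(1, 24), (2, 14), (3, 17), (4, 23), (6, 19), (11, 2)])
v12: WRITE b=12  (b history now [(1, 24), (2, 14), (3, 17), (4, 23), (6, 19), (11, 2), (12, 12)])
READ a @v7: history=[(5, 11), (7, 17), (8, 8), (9, 8), (10, 3)] -> pick v7 -> 17
v13: WRITE b=6  (b history now [(1, 24), (2, 14), (3, 17), (4, 23), (6, 19), (11, 2), (12, 12), (13, 6)])
v14: WRITE b=9  (b history now [(1, 24), (2, 14), (3, 17), (4, 23), (6, 19), (11, 2), (12, 12), (13, 6), (14, 9)])
v15: WRITE a=4  (a history now [(5, 11), (7, 17), (8, 8), (9, 8), (10, 3), (15, 4)])
READ a @v15: history=[(5, 11), (7, 17), (8, 8), (9, 8), (10, 3), (15, 4)] -> pick v15 -> 4
READ b @v2: history=[(1, 24), (2, 14), (3, 17), (4, 23), (6, 19), (11, 2), (12, 12), (13, 6), (14, 9)] -> pick v2 -> 14
READ b @v11: history=[(1, 24), (2, 14), (3, 17), (4, 23), (6, 19), (11, 2), (12, 12), (13, 6), (14, 9)] -> pick v11 -> 2
v16: WRITE b=11  (b history now [(1, 24), (2, 14), (3, 17), (4, 23), (6, 19), (11, 2), (12, 12), (13, 6), (14, 9), (16, 11)])
Read results in order: ['NONE', '11', '23', '17', '19', 'NONE', '17', '4', '14', '2']
NONE count = 2

Answer: 2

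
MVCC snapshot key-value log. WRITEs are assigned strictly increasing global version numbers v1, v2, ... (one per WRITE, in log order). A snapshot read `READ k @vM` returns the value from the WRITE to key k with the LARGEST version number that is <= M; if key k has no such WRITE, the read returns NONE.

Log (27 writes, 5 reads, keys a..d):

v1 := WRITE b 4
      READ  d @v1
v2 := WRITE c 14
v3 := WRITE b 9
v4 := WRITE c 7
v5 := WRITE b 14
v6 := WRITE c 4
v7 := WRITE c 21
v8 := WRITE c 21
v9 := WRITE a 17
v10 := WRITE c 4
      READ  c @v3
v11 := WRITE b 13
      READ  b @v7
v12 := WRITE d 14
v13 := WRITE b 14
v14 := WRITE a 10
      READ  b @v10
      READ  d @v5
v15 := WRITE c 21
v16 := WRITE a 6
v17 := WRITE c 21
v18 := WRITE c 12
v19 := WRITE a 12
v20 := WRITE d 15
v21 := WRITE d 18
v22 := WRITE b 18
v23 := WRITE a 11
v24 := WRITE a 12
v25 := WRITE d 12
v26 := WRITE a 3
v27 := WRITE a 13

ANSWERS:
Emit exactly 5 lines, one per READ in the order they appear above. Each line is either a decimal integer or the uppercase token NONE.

v1: WRITE b=4  (b history now [(1, 4)])
READ d @v1: history=[] -> no version <= 1 -> NONE
v2: WRITE c=14  (c history now [(2, 14)])
v3: WRITE b=9  (b history now [(1, 4), (3, 9)])
v4: WRITE c=7  (c history now [(2, 14), (4, 7)])
v5: WRITE b=14  (b history now [(1, 4), (3, 9), (5, 14)])
v6: WRITE c=4  (c history now [(2, 14), (4, 7), (6, 4)])
v7: WRITE c=21  (c history now [(2, 14), (4, 7), (6, 4), (7, 21)])
v8: WRITE c=21  (c history now [(2, 14), (4, 7), (6, 4), (7, 21), (8, 21)])
v9: WRITE a=17  (a history now [(9, 17)])
v10: WRITE c=4  (c history now [(2, 14), (4, 7), (6, 4), (7, 21), (8, 21), (10, 4)])
READ c @v3: history=[(2, 14), (4, 7), (6, 4), (7, 21), (8, 21), (10, 4)] -> pick v2 -> 14
v11: WRITE b=13  (b history now [(1, 4), (3, 9), (5, 14), (11, 13)])
READ b @v7: history=[(1, 4), (3, 9), (5, 14), (11, 13)] -> pick v5 -> 14
v12: WRITE d=14  (d history now [(12, 14)])
v13: WRITE b=14  (b history now [(1, 4), (3, 9), (5, 14), (11, 13), (13, 14)])
v14: WRITE a=10  (a history now [(9, 17), (14, 10)])
READ b @v10: history=[(1, 4), (3, 9), (5, 14), (11, 13), (13, 14)] -> pick v5 -> 14
READ d @v5: history=[(12, 14)] -> no version <= 5 -> NONE
v15: WRITE c=21  (c history now [(2, 14), (4, 7), (6, 4), (7, 21), (8, 21), (10, 4), (15, 21)])
v16: WRITE a=6  (a history now [(9, 17), (14, 10), (16, 6)])
v17: WRITE c=21  (c history now [(2, 14), (4, 7), (6, 4), (7, 21), (8, 21), (10, 4), (15, 21), (17, 21)])
v18: WRITE c=12  (c history now [(2, 14), (4, 7), (6, 4), (7, 21), (8, 21), (10, 4), (15, 21), (17, 21), (18, 12)])
v19: WRITE a=12  (a history now [(9, 17), (14, 10), (16, 6), (19, 12)])
v20: WRITE d=15  (d history now [(12, 14), (20, 15)])
v21: WRITE d=18  (d history now [(12, 14), (20, 15), (21, 18)])
v22: WRITE b=18  (b history now [(1, 4), (3, 9), (5, 14), (11, 13), (13, 14), (22, 18)])
v23: WRITE a=11  (a history now [(9, 17), (14, 10), (16, 6), (19, 12), (23, 11)])
v24: WRITE a=12  (a history now [(9, 17), (14, 10), (16, 6), (19, 12), (23, 11), (24, 12)])
v25: WRITE d=12  (d history now [(12, 14), (20, 15), (21, 18), (25, 12)])
v26: WRITE a=3  (a history now [(9, 17), (14, 10), (16, 6), (19, 12), (23, 11), (24, 12), (26, 3)])
v27: WRITE a=13  (a history now [(9, 17), (14, 10), (16, 6), (19, 12), (23, 11), (24, 12), (26, 3), (27, 13)])

Answer: NONE
14
14
14
NONE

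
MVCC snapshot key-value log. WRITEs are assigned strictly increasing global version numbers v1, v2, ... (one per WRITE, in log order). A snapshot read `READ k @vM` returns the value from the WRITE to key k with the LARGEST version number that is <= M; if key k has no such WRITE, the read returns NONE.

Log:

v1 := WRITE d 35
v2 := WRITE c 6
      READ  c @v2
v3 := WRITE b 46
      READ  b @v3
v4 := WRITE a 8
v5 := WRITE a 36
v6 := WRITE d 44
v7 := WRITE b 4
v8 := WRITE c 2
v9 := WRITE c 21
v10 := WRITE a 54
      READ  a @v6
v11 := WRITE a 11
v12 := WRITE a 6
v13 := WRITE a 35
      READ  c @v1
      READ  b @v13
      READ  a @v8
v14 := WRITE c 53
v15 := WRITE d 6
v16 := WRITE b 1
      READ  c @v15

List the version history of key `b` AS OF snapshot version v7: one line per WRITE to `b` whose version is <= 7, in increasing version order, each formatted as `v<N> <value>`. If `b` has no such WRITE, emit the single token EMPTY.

Scan writes for key=b with version <= 7:
  v1 WRITE d 35 -> skip
  v2 WRITE c 6 -> skip
  v3 WRITE b 46 -> keep
  v4 WRITE a 8 -> skip
  v5 WRITE a 36 -> skip
  v6 WRITE d 44 -> skip
  v7 WRITE b 4 -> keep
  v8 WRITE c 2 -> skip
  v9 WRITE c 21 -> skip
  v10 WRITE a 54 -> skip
  v11 WRITE a 11 -> skip
  v12 WRITE a 6 -> skip
  v13 WRITE a 35 -> skip
  v14 WRITE c 53 -> skip
  v15 WRITE d 6 -> skip
  v16 WRITE b 1 -> drop (> snap)
Collected: [(3, 46), (7, 4)]

Answer: v3 46
v7 4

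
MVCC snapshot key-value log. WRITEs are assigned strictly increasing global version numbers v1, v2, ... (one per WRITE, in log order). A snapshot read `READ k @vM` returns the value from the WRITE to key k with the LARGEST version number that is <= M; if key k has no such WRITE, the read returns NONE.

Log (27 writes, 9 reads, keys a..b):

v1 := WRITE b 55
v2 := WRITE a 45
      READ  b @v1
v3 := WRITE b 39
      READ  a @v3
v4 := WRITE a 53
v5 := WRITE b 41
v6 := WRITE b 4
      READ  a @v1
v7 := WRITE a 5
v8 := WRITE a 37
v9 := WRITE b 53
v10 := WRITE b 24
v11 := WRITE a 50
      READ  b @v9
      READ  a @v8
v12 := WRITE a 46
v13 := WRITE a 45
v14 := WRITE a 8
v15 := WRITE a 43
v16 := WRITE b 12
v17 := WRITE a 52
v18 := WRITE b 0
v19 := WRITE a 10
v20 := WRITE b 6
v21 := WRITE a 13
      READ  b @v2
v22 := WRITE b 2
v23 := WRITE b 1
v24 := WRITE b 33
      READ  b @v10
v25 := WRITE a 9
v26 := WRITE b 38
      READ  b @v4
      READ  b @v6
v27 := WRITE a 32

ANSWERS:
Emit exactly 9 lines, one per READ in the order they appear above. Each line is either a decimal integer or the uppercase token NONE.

Answer: 55
45
NONE
53
37
55
24
39
4

Derivation:
v1: WRITE b=55  (b history now [(1, 55)])
v2: WRITE a=45  (a history now [(2, 45)])
READ b @v1: history=[(1, 55)] -> pick v1 -> 55
v3: WRITE b=39  (b history now [(1, 55), (3, 39)])
READ a @v3: history=[(2, 45)] -> pick v2 -> 45
v4: WRITE a=53  (a history now [(2, 45), (4, 53)])
v5: WRITE b=41  (b history now [(1, 55), (3, 39), (5, 41)])
v6: WRITE b=4  (b history now [(1, 55), (3, 39), (5, 41), (6, 4)])
READ a @v1: history=[(2, 45), (4, 53)] -> no version <= 1 -> NONE
v7: WRITE a=5  (a history now [(2, 45), (4, 53), (7, 5)])
v8: WRITE a=37  (a history now [(2, 45), (4, 53), (7, 5), (8, 37)])
v9: WRITE b=53  (b history now [(1, 55), (3, 39), (5, 41), (6, 4), (9, 53)])
v10: WRITE b=24  (b history now [(1, 55), (3, 39), (5, 41), (6, 4), (9, 53), (10, 24)])
v11: WRITE a=50  (a history now [(2, 45), (4, 53), (7, 5), (8, 37), (11, 50)])
READ b @v9: history=[(1, 55), (3, 39), (5, 41), (6, 4), (9, 53), (10, 24)] -> pick v9 -> 53
READ a @v8: history=[(2, 45), (4, 53), (7, 5), (8, 37), (11, 50)] -> pick v8 -> 37
v12: WRITE a=46  (a history now [(2, 45), (4, 53), (7, 5), (8, 37), (11, 50), (12, 46)])
v13: WRITE a=45  (a history now [(2, 45), (4, 53), (7, 5), (8, 37), (11, 50), (12, 46), (13, 45)])
v14: WRITE a=8  (a history now [(2, 45), (4, 53), (7, 5), (8, 37), (11, 50), (12, 46), (13, 45), (14, 8)])
v15: WRITE a=43  (a history now [(2, 45), (4, 53), (7, 5), (8, 37), (11, 50), (12, 46), (13, 45), (14, 8), (15, 43)])
v16: WRITE b=12  (b history now [(1, 55), (3, 39), (5, 41), (6, 4), (9, 53), (10, 24), (16, 12)])
v17: WRITE a=52  (a history now [(2, 45), (4, 53), (7, 5), (8, 37), (11, 50), (12, 46), (13, 45), (14, 8), (15, 43), (17, 52)])
v18: WRITE b=0  (b history now [(1, 55), (3, 39), (5, 41), (6, 4), (9, 53), (10, 24), (16, 12), (18, 0)])
v19: WRITE a=10  (a history now [(2, 45), (4, 53), (7, 5), (8, 37), (11, 50), (12, 46), (13, 45), (14, 8), (15, 43), (17, 52), (19, 10)])
v20: WRITE b=6  (b history now [(1, 55), (3, 39), (5, 41), (6, 4), (9, 53), (10, 24), (16, 12), (18, 0), (20, 6)])
v21: WRITE a=13  (a history now [(2, 45), (4, 53), (7, 5), (8, 37), (11, 50), (12, 46), (13, 45), (14, 8), (15, 43), (17, 52), (19, 10), (21, 13)])
READ b @v2: history=[(1, 55), (3, 39), (5, 41), (6, 4), (9, 53), (10, 24), (16, 12), (18, 0), (20, 6)] -> pick v1 -> 55
v22: WRITE b=2  (b history now [(1, 55), (3, 39), (5, 41), (6, 4), (9, 53), (10, 24), (16, 12), (18, 0), (20, 6), (22, 2)])
v23: WRITE b=1  (b history now [(1, 55), (3, 39), (5, 41), (6, 4), (9, 53), (10, 24), (16, 12), (18, 0), (20, 6), (22, 2), (23, 1)])
v24: WRITE b=33  (b history now [(1, 55), (3, 39), (5, 41), (6, 4), (9, 53), (10, 24), (16, 12), (18, 0), (20, 6), (22, 2), (23, 1), (24, 33)])
READ b @v10: history=[(1, 55), (3, 39), (5, 41), (6, 4), (9, 53), (10, 24), (16, 12), (18, 0), (20, 6), (22, 2), (23, 1), (24, 33)] -> pick v10 -> 24
v25: WRITE a=9  (a history now [(2, 45), (4, 53), (7, 5), (8, 37), (11, 50), (12, 46), (13, 45), (14, 8), (15, 43), (17, 52), (19, 10), (21, 13), (25, 9)])
v26: WRITE b=38  (b history now [(1, 55), (3, 39), (5, 41), (6, 4), (9, 53), (10, 24), (16, 12), (18, 0), (20, 6), (22, 2), (23, 1), (24, 33), (26, 38)])
READ b @v4: history=[(1, 55), (3, 39), (5, 41), (6, 4), (9, 53), (10, 24), (16, 12), (18, 0), (20, 6), (22, 2), (23, 1), (24, 33), (26, 38)] -> pick v3 -> 39
READ b @v6: history=[(1, 55), (3, 39), (5, 41), (6, 4), (9, 53), (10, 24), (16, 12), (18, 0), (20, 6), (22, 2), (23, 1), (24, 33), (26, 38)] -> pick v6 -> 4
v27: WRITE a=32  (a history now [(2, 45), (4, 53), (7, 5), (8, 37), (11, 50), (12, 46), (13, 45), (14, 8), (15, 43), (17, 52), (19, 10), (21, 13), (25, 9), (27, 32)])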